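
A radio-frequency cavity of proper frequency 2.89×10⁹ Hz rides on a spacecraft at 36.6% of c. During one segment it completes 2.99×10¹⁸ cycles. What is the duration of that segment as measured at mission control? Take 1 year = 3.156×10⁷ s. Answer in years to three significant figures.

β = 0.366; γ = 1/√(1 − 0.366²) = 1/√0.8660 = 1.075
Proper time for N cycles: τ = N/f = 2.99×10¹⁸/(2.89×10⁹) = 1.035×10⁹ s = 32.78 years.
Lab-frame duration Δt = γτ = 1.075 × 32.78 = 35.23 years.

Δt = 35.2 years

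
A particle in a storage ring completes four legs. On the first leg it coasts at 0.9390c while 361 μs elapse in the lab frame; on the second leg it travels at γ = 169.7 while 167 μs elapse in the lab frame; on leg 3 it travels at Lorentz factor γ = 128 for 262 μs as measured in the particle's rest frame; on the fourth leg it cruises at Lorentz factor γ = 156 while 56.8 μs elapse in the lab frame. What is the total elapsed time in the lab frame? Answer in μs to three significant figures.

Leg 1: 361 μs is already measured in the lab frame.
Leg 2: 167 μs is already measured in the lab frame.
Leg 3: γ = 128; Δt_3 = 128.0 × 262 = 3.354×10⁴ μs.
Leg 4: 56.8 μs is already measured in the lab frame.
Total: 361.0 + 167.0 + 3.354×10⁴ + 56.80 μs.

Δt = 3.41×10⁴ μs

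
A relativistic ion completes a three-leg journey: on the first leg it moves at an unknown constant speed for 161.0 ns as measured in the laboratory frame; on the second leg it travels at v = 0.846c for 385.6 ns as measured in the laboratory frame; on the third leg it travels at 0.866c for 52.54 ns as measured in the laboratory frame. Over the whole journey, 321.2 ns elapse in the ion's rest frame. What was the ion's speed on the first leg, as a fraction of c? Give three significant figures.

β = 0.832

Leg 1: speed unknown; τ_1 = 161.0/γ_1.
Leg 2: γ = 1/√(1 − 0.846²) = 1/√0.2843 = 1.876; τ_2 = 385.6/1.876 = 205.6 ns.
Leg 3: γ = 1/√(1 − 0.866²) = 1/√0.2500 = 2.000; τ_3 = 52.54/2.000 = 26.27 ns.
Total proper time: τ_1 + 205.6 + 26.27 = 321.2, so τ_1 = 321.2 − 231.9 = 89.33 ns.
γ_1 = 161.0/89.33 = 1.802; β = √(1 − 1/γ²) = √0.6921.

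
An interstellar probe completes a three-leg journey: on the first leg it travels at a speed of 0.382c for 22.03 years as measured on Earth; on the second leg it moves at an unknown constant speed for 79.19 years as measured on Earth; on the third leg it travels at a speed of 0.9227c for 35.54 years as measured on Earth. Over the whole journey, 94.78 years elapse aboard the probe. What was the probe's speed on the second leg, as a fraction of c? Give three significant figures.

β = 0.642

Leg 1: γ = 1/√(1 − 0.382²) = 1/√0.8541 = 1.082; τ_1 = 22.03/1.082 = 20.36 years.
Leg 2: speed unknown; τ_2 = 79.19/γ_2.
Leg 3: γ = 1/√(1 − 0.9227²) = 1/√0.1486 = 2.594; τ_3 = 35.54/2.594 = 13.70 years.
Total proper time: 20.36 + τ_2 + 13.70 = 94.78, so τ_2 = 94.78 − 34.06 = 60.72 years.
γ_2 = 79.19/60.72 = 1.304; β = √(1 − 1/γ²) = √0.4121.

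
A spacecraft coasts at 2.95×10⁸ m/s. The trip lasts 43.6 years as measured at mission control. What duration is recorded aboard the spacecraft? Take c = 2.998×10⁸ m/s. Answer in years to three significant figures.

τ = 7.77 years

β = 2.95×10⁸/2.998×10⁸ = 0.9840; γ = 1/√(1 − 0.9840²) = 5.611
The interval measured at mission control is the dilated one; the clock aboard the spacecraft measures the proper time τ = Δt/γ = 43.6/5.611 years.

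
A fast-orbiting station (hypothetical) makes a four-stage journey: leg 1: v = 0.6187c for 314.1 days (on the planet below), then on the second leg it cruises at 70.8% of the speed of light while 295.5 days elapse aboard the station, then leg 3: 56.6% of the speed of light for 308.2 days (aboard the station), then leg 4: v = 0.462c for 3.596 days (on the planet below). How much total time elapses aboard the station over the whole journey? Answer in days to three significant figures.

τ = 854 days

Leg 1: γ = 1/√(1 − 0.6187²) = 1/√0.6172 = 1.273; τ_1 = 314.1/1.273 = 246.8 days.
Leg 2: 295.5 days is already measured aboard the station.
Leg 3: 308.2 days is already measured aboard the station.
Leg 4: γ = 1/√(1 − 0.462²) = 1/√0.7866 = 1.128; τ_4 = 3.596/1.128 = 3.189 days.
Total: 246.8 + 295.5 + 308.2 + 3.189 days.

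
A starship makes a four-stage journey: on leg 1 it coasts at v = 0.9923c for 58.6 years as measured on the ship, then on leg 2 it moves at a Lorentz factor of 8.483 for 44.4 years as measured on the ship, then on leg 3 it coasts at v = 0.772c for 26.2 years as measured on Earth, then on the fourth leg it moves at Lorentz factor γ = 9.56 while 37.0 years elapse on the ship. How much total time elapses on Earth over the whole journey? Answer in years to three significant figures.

Leg 1: γ = 1/√(1 − 0.9923²) = 1/√0.01534 = 8.074; Δt_1 = 8.074 × 58.6 = 473.1 years.
Leg 2: γ = 8.483; Δt_2 = 8.483 × 44.4 = 376.6 years.
Leg 3: 26.2 years is already measured on Earth.
Leg 4: γ = 9.56; Δt_4 = 9.560 × 37.0 = 353.7 years.
Total: 473.1 + 376.6 + 26.20 + 353.7 years.

Δt = 1230 years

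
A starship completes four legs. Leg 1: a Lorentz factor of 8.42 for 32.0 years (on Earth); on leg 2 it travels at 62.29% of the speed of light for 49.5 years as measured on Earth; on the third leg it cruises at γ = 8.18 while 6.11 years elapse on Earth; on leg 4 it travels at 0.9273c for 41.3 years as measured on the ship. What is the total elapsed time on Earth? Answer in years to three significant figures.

Leg 1: 32.0 years is already measured on Earth.
Leg 2: 49.5 years is already measured on Earth.
Leg 3: 6.11 years is already measured on Earth.
Leg 4: γ = 1/√(1 − 0.9273²) = 1/√0.1401 = 2.672; Δt_4 = 2.672 × 41.3 = 110.3 years.
Total: 32.00 + 49.50 + 6.110 + 110.3 years.

Δt = 198 years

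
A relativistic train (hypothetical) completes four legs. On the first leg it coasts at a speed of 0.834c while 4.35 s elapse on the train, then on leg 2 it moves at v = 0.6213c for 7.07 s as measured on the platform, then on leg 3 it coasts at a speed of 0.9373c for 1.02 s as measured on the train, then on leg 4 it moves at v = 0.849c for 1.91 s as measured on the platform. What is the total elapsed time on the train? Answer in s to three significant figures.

τ = 11.9 s

Leg 1: 4.35 s is already measured on the train.
Leg 2: γ = 1/√(1 − 0.6213²) = 1/√0.6140 = 1.276; τ_2 = 7.07/1.276 = 5.540 s.
Leg 3: 1.02 s is already measured on the train.
Leg 4: γ = 1/√(1 − 0.849²) = 1/√0.2792 = 1.893; τ_4 = 1.91/1.893 = 1.009 s.
Total: 4.350 + 5.540 + 1.020 + 1.009 s.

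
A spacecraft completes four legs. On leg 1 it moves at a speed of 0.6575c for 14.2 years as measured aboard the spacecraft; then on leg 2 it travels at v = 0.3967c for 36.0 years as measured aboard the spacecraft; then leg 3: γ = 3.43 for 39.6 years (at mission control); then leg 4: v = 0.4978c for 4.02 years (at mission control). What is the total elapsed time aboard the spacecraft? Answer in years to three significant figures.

Leg 1: 14.2 years is already measured aboard the spacecraft.
Leg 2: 36.0 years is already measured aboard the spacecraft.
Leg 3: γ = 3.43; τ_3 = 39.6/3.430 = 11.55 years.
Leg 4: γ = 1/√(1 − 0.4978²) = 1/√0.7522 = 1.153; τ_4 = 4.02/1.153 = 3.487 years.
Total: 14.20 + 36.00 + 11.55 + 3.487 years.

τ = 65.2 years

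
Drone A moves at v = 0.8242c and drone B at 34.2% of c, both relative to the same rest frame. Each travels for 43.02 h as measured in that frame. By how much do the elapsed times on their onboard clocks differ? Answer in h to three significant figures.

|τ_A − τ_B| = 16.1 h

A: γ = 1/√(1 − 0.8242²) = 1/√0.3207 = 1.766; τ_A = 43.02/1.766 = 24.36 h.
B: β = 0.342; γ = 1/√(1 − 0.342²) = 1/√0.8830 = 1.064; τ_B = 43.02/1.064 = 40.43 h.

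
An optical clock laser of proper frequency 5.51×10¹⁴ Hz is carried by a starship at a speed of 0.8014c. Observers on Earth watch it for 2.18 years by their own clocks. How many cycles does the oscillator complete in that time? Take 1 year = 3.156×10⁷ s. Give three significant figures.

N = 2.27×10²²

γ = 1/√(1 − 0.8014²) = 1/√0.3578 = 1.672
During 2.18 years of lab time, the oscillator's proper time advances by τ = Δt/γ = 2.18/1.672 = 1.304 years = 4.115×10⁷ s.
N = f × τ = 5.51×10¹⁴ × 4.115×10⁷ = 2.267×10²².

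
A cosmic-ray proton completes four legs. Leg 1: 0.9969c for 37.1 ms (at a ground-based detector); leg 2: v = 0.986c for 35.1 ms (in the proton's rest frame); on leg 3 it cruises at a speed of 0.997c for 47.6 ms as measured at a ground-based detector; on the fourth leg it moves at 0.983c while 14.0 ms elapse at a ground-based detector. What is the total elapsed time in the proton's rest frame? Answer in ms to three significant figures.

τ = 44.3 ms

Leg 1: γ = 1/√(1 − 0.9969²) = 1/√0.006190 = 12.71; τ_1 = 37.1/12.71 = 2.919 ms.
Leg 2: 35.1 ms is already measured in the proton's rest frame.
Leg 3: γ = 1/√(1 − 0.997²) = 1/√0.005991 = 12.92; τ_3 = 47.6/12.92 = 3.684 ms.
Leg 4: γ = 1/√(1 − 0.983²) = 1/√0.03371 = 5.446; τ_4 = 14.0/5.446 = 2.570 ms.
Total: 2.919 + 35.10 + 3.684 + 2.570 ms.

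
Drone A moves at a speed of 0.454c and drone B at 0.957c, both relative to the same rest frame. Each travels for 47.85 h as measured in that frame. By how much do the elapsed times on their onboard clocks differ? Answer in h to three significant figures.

|τ_A − τ_B| = 28.8 h

A: γ = 1/√(1 − 0.454²) = 1/√0.7939 = 1.122; τ_A = 47.85/1.122 = 42.63 h.
B: γ = 1/√(1 − 0.957²) = 1/√0.08415 = 3.447; τ_B = 47.85/3.447 = 13.88 h.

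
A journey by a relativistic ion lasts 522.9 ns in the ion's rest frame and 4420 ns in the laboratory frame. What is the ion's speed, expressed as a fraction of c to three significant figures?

The proper time is measured in the ion's rest frame (both events occur at the ion's location); Δt is measured in the laboratory frame. γ = Δt/τ = 4420/522.9 = 8.453.
β = √(1 − 1/γ²) = √(1 − 0.01400) = √0.9860

v = 0.993c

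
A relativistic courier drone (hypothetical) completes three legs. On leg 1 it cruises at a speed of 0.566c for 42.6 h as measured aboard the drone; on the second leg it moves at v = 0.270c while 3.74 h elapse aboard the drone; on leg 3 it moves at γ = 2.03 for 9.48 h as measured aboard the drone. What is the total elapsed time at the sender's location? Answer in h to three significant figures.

Δt = 74.8 h

Leg 1: γ = 1/√(1 − 0.566²) = 1/√0.6796 = 1.213; Δt_1 = 1.213 × 42.6 = 51.67 h.
Leg 2: γ = 1/√(1 − 0.270²) = 1/√0.9271 = 1.039; Δt_2 = 1.039 × 3.74 = 3.884 h.
Leg 3: γ = 2.03; Δt_3 = 2.030 × 9.48 = 19.24 h.
Total: 51.67 + 3.884 + 19.24 h.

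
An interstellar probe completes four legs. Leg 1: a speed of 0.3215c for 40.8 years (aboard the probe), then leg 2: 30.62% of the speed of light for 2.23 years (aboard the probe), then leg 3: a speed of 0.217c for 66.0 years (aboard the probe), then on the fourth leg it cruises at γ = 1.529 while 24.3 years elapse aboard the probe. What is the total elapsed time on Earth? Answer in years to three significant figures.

Leg 1: γ = 1/√(1 − 0.3215²) = 1/√0.8966 = 1.056; Δt_1 = 1.056 × 40.8 = 43.09 years.
Leg 2: β = 0.3062; γ = 1/√(1 − 0.3062²) = 1/√0.9062 = 1.050; Δt_2 = 1.050 × 2.23 = 2.343 years.
Leg 3: γ = 1/√(1 − 0.217²) = 1/√0.9529 = 1.024; Δt_3 = 1.024 × 66.0 = 67.61 years.
Leg 4: γ = 1.529; Δt_4 = 1.529 × 24.3 = 37.15 years.
Total: 43.09 + 2.343 + 67.61 + 37.15 years.

Δt = 150 years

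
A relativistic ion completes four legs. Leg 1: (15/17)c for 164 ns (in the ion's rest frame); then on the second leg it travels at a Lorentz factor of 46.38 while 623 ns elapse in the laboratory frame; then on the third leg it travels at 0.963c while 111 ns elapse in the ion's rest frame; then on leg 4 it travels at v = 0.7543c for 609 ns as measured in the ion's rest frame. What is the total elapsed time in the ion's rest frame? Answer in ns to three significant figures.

τ = 897 ns

Leg 1: 164 ns is already measured in the ion's rest frame.
Leg 2: γ = 46.38; τ_2 = 623/46.38 = 13.43 ns.
Leg 3: 111 ns is already measured in the ion's rest frame.
Leg 4: 609 ns is already measured in the ion's rest frame.
Total: 164.0 + 13.43 + 111.0 + 609.0 ns.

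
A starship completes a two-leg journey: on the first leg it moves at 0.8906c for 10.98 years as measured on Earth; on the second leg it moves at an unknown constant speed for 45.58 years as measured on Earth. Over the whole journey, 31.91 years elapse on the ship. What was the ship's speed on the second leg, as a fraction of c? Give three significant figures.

β = 0.807

Leg 1: γ = 1/√(1 − 0.8906²) = 1/√0.2068 = 2.199; τ_1 = 10.98/2.199 = 4.994 years.
Leg 2: speed unknown; τ_2 = 45.58/γ_2.
Total proper time: 4.994 + τ_2 = 31.91, so τ_2 = 31.91 − 4.994 = 26.92 years.
γ_2 = 45.58/26.92 = 1.693; β = √(1 − 1/γ²) = √0.6513.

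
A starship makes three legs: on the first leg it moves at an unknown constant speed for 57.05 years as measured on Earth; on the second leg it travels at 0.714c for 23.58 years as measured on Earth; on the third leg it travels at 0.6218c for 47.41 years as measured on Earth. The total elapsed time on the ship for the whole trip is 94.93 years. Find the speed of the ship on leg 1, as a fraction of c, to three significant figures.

β = 0.690

Leg 1: speed unknown; τ_1 = 57.05/γ_1.
Leg 2: γ = 1/√(1 − 0.714²) = 1/√0.4902 = 1.428; τ_2 = 23.58/1.428 = 16.51 years.
Leg 3: γ = 1/√(1 − 0.6218²) = 1/√0.6134 = 1.277; τ_3 = 47.41/1.277 = 37.13 years.
Total proper time: τ_1 + 16.51 + 37.13 = 94.93, so τ_1 = 94.93 − 53.64 = 41.29 years.
γ_1 = 57.05/41.29 = 1.382; β = √(1 − 1/γ²) = √0.4762.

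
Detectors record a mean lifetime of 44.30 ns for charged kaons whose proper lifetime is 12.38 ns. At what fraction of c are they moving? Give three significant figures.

γ = Δt/τ₀ = 44.30/12.38 = 3.578
β = √(1 − 1/γ²) = √(1 − 0.07810) = √0.9219

v = 0.960c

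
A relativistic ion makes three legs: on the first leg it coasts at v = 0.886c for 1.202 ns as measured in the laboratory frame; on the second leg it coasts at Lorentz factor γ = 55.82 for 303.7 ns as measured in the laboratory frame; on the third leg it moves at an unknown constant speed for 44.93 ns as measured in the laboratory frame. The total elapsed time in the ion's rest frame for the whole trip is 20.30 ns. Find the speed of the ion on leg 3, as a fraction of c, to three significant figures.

Leg 1: γ = 1/√(1 − 0.886²) = 1/√0.2150 = 2.157; τ_1 = 1.202/2.157 = 0.5573 ns.
Leg 2: γ = 55.82; τ_2 = 303.7/55.82 = 5.441 ns.
Leg 3: speed unknown; τ_3 = 44.93/γ_3.
Total proper time: 0.5573 + 5.441 + τ_3 = 20.30, so τ_3 = 20.30 − 5.998 = 14.30 ns.
γ_3 = 44.93/14.30 = 3.142; β = √(1 − 1/γ²) = √0.8987.

β = 0.948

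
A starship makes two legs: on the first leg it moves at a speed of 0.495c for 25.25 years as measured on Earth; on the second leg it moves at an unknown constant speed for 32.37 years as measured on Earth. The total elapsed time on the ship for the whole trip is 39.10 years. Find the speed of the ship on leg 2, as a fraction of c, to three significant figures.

β = 0.848

Leg 1: γ = 1/√(1 − 0.495²) = 1/√0.7550 = 1.151; τ_1 = 25.25/1.151 = 21.94 years.
Leg 2: speed unknown; τ_2 = 32.37/γ_2.
Total proper time: 21.94 + τ_2 = 39.10, so τ_2 = 39.10 − 21.94 = 17.16 years.
γ_2 = 32.37/17.16 = 1.886; β = √(1 − 1/γ²) = √0.7190.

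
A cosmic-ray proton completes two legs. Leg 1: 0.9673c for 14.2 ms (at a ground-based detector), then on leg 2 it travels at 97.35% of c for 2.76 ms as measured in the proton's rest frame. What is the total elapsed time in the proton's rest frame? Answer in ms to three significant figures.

τ = 6.36 ms

Leg 1: γ = 1/√(1 − 0.9673²) = 1/√0.06433 = 3.943; τ_1 = 14.2/3.943 = 3.602 ms.
Leg 2: 2.76 ms is already measured in the proton's rest frame.
Total: 3.602 + 2.760 ms.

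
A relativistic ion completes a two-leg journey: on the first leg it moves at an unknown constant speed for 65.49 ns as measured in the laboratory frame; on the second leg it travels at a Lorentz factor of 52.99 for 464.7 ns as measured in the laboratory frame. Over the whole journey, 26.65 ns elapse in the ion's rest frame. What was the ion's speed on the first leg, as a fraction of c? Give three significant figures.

Leg 1: speed unknown; τ_1 = 65.49/γ_1.
Leg 2: γ = 52.99; τ_2 = 464.7/52.99 = 8.770 ns.
Total proper time: τ_1 + 8.770 = 26.65, so τ_1 = 26.65 − 8.770 = 17.88 ns.
γ_1 = 65.49/17.88 = 3.663; β = √(1 − 1/γ²) = √0.9255.

β = 0.962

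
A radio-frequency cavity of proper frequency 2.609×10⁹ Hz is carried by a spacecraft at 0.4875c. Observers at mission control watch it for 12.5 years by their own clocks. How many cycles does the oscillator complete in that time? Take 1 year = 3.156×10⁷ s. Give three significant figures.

γ = 1/√(1 − 0.4875²) = 1/√0.7623 = 1.145
During 12.5 years of lab time, the oscillator's proper time advances by τ = Δt/γ = 12.5/1.145 = 10.91 years = 3.444×10⁸ s.
N = f × τ = 2.609×10⁹ × 3.444×10⁸ = 8.987×10¹⁷.

N = 8.99×10¹⁷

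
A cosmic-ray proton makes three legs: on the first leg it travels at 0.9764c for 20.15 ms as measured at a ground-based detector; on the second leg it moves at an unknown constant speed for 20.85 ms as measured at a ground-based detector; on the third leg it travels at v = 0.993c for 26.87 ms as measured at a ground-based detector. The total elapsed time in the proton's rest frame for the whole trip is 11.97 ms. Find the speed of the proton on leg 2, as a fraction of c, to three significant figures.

β = 0.977

Leg 1: γ = 1/√(1 − 0.9764²) = 1/√0.04664 = 4.630; τ_1 = 20.15/4.630 = 4.352 ms.
Leg 2: speed unknown; τ_2 = 20.85/γ_2.
Leg 3: γ = 1/√(1 − 0.993²) = 1/√0.01395 = 8.466; τ_3 = 26.87/8.466 = 3.174 ms.
Total proper time: 4.352 + τ_2 + 3.174 = 11.97, so τ_2 = 11.97 − 7.526 = 4.444 ms.
γ_2 = 20.85/4.444 = 4.691; β = √(1 − 1/γ²) = √0.9546.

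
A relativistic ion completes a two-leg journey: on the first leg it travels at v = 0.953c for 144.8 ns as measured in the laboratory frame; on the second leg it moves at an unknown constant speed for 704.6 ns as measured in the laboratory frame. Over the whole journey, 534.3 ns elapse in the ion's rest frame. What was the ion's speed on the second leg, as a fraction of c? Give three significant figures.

β = 0.718

Leg 1: γ = 1/√(1 − 0.953²) = 1/√0.09179 = 3.301; τ_1 = 144.8/3.301 = 43.87 ns.
Leg 2: speed unknown; τ_2 = 704.6/γ_2.
Total proper time: 43.87 + τ_2 = 534.3, so τ_2 = 534.3 − 43.87 = 490.4 ns.
γ_2 = 704.6/490.4 = 1.437; β = √(1 − 1/γ²) = √0.5155.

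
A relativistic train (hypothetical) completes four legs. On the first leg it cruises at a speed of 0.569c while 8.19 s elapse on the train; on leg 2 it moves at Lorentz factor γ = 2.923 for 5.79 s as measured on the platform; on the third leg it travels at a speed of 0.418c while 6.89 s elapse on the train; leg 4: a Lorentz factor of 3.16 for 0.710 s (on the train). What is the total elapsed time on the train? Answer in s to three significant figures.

τ = 17.8 s

Leg 1: 8.19 s is already measured on the train.
Leg 2: γ = 2.923; τ_2 = 5.79/2.923 = 1.981 s.
Leg 3: 6.89 s is already measured on the train.
Leg 4: 0.710 s is already measured on the train.
Total: 8.190 + 1.981 + 6.890 + 0.7100 s.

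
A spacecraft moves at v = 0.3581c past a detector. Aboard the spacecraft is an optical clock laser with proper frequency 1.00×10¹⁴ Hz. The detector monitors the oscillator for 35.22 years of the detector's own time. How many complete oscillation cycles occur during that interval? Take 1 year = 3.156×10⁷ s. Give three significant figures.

N = 1.04×10²³

γ = 1/√(1 − 0.3581²) = 1/√0.8718 = 1.071
During 35.22 years of lab time, the oscillator's proper time advances by τ = Δt/γ = 35.22/1.071 = 32.88 years = 1.038×10⁹ s.
N = f × τ = 1.00×10¹⁴ × 1.038×10⁹ = 1.038×10²³.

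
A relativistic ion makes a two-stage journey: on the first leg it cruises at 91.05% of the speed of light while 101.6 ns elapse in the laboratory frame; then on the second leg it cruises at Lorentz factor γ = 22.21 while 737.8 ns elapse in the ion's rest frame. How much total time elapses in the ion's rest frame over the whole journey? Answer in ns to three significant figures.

τ = 780 ns

Leg 1: β = 0.9105; γ = 1/√(1 − 0.9105²) = 1/√0.1710 = 2.418; τ_1 = 101.6/2.418 = 42.01 ns.
Leg 2: 737.8 ns is already measured in the ion's rest frame.
Total: 42.01 + 737.8 ns.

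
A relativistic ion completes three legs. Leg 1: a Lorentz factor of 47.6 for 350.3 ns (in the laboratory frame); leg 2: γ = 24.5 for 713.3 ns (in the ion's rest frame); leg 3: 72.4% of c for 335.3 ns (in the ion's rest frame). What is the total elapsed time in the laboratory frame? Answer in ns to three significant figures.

Leg 1: 350.3 ns is already measured in the laboratory frame.
Leg 2: γ = 24.5; Δt_2 = 24.50 × 713.3 = 1.748×10⁴ ns.
Leg 3: β = 0.724; γ = 1/√(1 − 0.724²) = 1/√0.4758 = 1.450; Δt_3 = 1.450 × 335.3 = 486.1 ns.
Total: 350.3 + 1.748×10⁴ + 486.1 ns.

Δt = 1.83×10⁴ ns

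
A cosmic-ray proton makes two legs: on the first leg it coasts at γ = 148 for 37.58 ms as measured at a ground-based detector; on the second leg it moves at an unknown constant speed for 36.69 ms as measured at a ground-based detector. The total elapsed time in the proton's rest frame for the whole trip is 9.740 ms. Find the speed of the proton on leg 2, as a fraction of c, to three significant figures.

β = 0.966

Leg 1: γ = 148; τ_1 = 37.58/148.0 = 0.2539 ms.
Leg 2: speed unknown; τ_2 = 36.69/γ_2.
Total proper time: 0.2539 + τ_2 = 9.740, so τ_2 = 9.740 − 0.2539 = 9.486 ms.
γ_2 = 36.69/9.486 = 3.868; β = √(1 − 1/γ²) = √0.9332.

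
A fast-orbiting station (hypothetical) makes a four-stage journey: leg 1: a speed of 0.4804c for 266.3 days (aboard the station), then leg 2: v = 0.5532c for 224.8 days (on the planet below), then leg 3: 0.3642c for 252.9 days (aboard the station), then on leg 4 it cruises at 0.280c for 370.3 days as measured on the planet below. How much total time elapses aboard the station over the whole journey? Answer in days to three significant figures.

Leg 1: 266.3 days is already measured aboard the station.
Leg 2: γ = 1/√(1 − 0.5532²) = 1/√0.6940 = 1.200; τ_2 = 224.8/1.200 = 187.3 days.
Leg 3: 252.9 days is already measured aboard the station.
Leg 4: γ = 1/√(1 − 0.280²) = 25/24 ≈ 1.042; τ_4 = 370.3/1.042 = 355.5 days.
Total: 266.3 + 187.3 + 252.9 + 355.5 days.

τ = 1060 days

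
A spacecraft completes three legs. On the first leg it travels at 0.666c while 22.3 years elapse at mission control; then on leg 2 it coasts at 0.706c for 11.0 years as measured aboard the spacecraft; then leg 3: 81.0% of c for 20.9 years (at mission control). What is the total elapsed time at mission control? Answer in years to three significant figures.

Δt = 58.7 years

Leg 1: 22.3 years is already measured at mission control.
Leg 2: γ = 1/√(1 − 0.706²) = 1/√0.5016 = 1.412; Δt_2 = 1.412 × 11.0 = 15.53 years.
Leg 3: 20.9 years is already measured at mission control.
Total: 22.30 + 15.53 + 20.90 years.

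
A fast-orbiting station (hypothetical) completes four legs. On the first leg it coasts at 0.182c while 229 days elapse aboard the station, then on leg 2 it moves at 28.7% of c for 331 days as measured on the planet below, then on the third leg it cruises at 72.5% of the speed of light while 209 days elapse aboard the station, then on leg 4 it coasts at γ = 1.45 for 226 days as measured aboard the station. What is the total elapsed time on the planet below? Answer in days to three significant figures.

Leg 1: γ = 1/√(1 − 0.182²) = 1/√0.9669 = 1.017; Δt_1 = 1.017 × 229 = 232.9 days.
Leg 2: 331 days is already measured on the planet below.
Leg 3: β = 0.725; γ = 1/√(1 − 0.725²) = 1/√0.4744 = 1.452; Δt_3 = 1.452 × 209 = 303.4 days.
Leg 4: γ = 1.45; Δt_4 = 1.450 × 226 = 327.7 days.
Total: 232.9 + 331.0 + 303.4 + 327.7 days.

Δt = 1200 days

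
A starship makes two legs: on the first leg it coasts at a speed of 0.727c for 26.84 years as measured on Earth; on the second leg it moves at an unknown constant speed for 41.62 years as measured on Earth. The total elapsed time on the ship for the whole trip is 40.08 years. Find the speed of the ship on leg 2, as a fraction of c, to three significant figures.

β = 0.854

Leg 1: γ = 1/√(1 − 0.727²) = 1/√0.4715 = 1.456; τ_1 = 26.84/1.456 = 18.43 years.
Leg 2: speed unknown; τ_2 = 41.62/γ_2.
Total proper time: 18.43 + τ_2 = 40.08, so τ_2 = 40.08 − 18.43 = 21.65 years.
γ_2 = 41.62/21.65 = 1.922; β = √(1 − 1/γ²) = √0.7294.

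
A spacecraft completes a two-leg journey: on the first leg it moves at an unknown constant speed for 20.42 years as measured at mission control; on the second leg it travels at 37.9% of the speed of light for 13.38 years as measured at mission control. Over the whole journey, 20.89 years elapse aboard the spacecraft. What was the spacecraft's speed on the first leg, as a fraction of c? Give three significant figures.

β = 0.909

Leg 1: speed unknown; τ_1 = 20.42/γ_1.
Leg 2: β = 0.379; γ = 1/√(1 − 0.379²) = 1/√0.8564 = 1.081; τ_2 = 13.38/1.081 = 12.38 years.
Total proper time: τ_1 + 12.38 = 20.89, so τ_1 = 20.89 − 12.38 = 8.508 years.
γ_1 = 20.42/8.508 = 2.400; β = √(1 − 1/γ²) = √0.8264.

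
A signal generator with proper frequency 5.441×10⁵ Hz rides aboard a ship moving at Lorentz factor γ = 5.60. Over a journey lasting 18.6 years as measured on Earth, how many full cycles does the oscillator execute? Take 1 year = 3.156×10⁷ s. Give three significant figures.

γ = 5.60
The oscillator's own cycle count is N = f × τ where τ is the proper time on the ship. τ = Δt/γ = 18.6/5.600 = 3.321 years = 1.048×10⁸ s.
N = 5.441×10⁵ × 1.048×10⁸ = 5.703×10¹³.

N = 5.70×10¹³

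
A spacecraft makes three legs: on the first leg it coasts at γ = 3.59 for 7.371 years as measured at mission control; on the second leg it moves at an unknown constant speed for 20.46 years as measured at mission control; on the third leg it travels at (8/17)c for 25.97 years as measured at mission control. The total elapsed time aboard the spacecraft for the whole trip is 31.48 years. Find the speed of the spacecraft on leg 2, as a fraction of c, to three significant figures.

Leg 1: γ = 3.59; τ_1 = 7.371/3.590 = 2.053 years.
Leg 2: speed unknown; τ_2 = 20.46/γ_2.
Leg 3: γ = 1/√(1 − (8/17)²) = 17/15 ≈ 1.133; τ_3 = 25.97/1.133 = 22.91 years.
Total proper time: 2.053 + τ_2 + 22.91 = 31.48, so τ_2 = 31.48 − 24.97 = 6.512 years.
γ_2 = 20.46/6.512 = 3.142; β = √(1 − 1/γ²) = √0.8987.

β = 0.948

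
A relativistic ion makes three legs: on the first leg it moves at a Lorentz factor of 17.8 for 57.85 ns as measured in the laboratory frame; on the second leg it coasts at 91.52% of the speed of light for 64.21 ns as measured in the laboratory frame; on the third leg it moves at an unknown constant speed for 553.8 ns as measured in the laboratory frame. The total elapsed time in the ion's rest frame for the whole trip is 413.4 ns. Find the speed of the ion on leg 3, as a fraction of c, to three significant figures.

β = 0.720

Leg 1: γ = 17.8; τ_1 = 57.85/17.80 = 3.250 ns.
Leg 2: β = 0.9152; γ = 1/√(1 − 0.9152²) = 1/√0.1624 = 2.481; τ_2 = 64.21/2.481 = 25.88 ns.
Leg 3: speed unknown; τ_3 = 553.8/γ_3.
Total proper time: 3.250 + 25.88 + τ_3 = 413.4, so τ_3 = 413.4 − 29.13 = 384.3 ns.
γ_3 = 553.8/384.3 = 1.441; β = √(1 − 1/γ²) = √0.5185.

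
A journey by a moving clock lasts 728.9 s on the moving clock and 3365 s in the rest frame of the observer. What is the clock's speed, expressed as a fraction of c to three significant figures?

The proper time is measured on the moving clock (both events occur at the clock's location); Δt is measured in the rest frame of the observer. γ = Δt/τ = 3365/728.9 = 4.617.
β = √(1 − 1/γ²) = √(1 − 0.04692) = √0.9531

v = 0.976c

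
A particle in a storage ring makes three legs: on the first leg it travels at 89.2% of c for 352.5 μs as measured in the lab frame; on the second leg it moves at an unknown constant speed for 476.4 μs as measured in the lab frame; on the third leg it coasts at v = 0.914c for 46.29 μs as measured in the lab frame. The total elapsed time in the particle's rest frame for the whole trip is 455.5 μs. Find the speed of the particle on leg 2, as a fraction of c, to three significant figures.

Leg 1: β = 0.892; γ = 1/√(1 − 0.892²) = 1/√0.2043 = 2.212; τ_1 = 352.5/2.212 = 159.3 μs.
Leg 2: speed unknown; τ_2 = 476.4/γ_2.
Leg 3: γ = 1/√(1 − 0.914²) = 1/√0.1646 = 2.465; τ_3 = 46.29/2.465 = 18.78 μs.
Total proper time: 159.3 + τ_2 + 18.78 = 455.5, so τ_2 = 455.5 − 178.1 = 277.4 μs.
γ_2 = 476.4/277.4 = 1.718; β = √(1 − 1/γ²) = √0.6610.

β = 0.813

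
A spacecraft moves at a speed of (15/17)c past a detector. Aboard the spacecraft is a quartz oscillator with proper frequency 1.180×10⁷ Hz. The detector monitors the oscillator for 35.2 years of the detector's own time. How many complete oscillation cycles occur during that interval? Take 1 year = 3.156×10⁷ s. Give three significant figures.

γ = 1/√(1 − (15/17)²) = 17/8 = 2.125
During 35.2 years of lab time, the oscillator's proper time advances by τ = Δt/γ = 35.2/2.125 = 16.56 years = 5.228×10⁸ s.
N = f × τ = 1.180×10⁷ × 5.228×10⁸ = 6.169×10¹⁵.

N = 6.17×10¹⁵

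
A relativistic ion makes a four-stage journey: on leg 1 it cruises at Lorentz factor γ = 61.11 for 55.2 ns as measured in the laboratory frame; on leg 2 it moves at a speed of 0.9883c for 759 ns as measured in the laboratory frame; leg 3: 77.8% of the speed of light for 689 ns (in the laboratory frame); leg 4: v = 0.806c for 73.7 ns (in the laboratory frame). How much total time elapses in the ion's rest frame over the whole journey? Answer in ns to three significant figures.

τ = 593 ns

Leg 1: γ = 61.11; τ_1 = 55.2/61.11 = 0.9033 ns.
Leg 2: γ = 1/√(1 − 0.9883²) = 1/√0.02326 = 6.556; τ_2 = 759/6.556 = 115.8 ns.
Leg 3: β = 0.778; γ = 1/√(1 − 0.778²) = 1/√0.3947 = 1.592; τ_3 = 689/1.592 = 432.9 ns.
Leg 4: γ = 1/√(1 − 0.806²) = 1/√0.3504 = 1.689; τ_4 = 73.7/1.689 = 43.62 ns.
Total: 0.9033 + 115.8 + 432.9 + 43.62 ns.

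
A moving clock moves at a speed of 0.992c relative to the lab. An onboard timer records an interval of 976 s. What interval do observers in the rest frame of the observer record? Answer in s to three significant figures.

γ = 1/√(1 − 0.992²) = 1/√0.01594 = 7.922
The interval measured on the moving clock is the proper time (both events occur at the same place in that frame); the lab-frame interval is Δt = γτ = 7.922 × 976 s.

Δt = 7730 s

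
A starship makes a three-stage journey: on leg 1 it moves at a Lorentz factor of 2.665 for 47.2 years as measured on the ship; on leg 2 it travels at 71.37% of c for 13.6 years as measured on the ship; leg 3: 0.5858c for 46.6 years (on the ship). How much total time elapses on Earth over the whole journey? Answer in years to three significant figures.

Leg 1: γ = 2.665; Δt_1 = 2.665 × 47.2 = 125.8 years.
Leg 2: β = 0.7137; γ = 1/√(1 − 0.7137²) = 1/√0.4906 = 1.428; Δt_2 = 1.428 × 13.6 = 19.42 years.
Leg 3: γ = 1/√(1 − 0.5858²) = 1/√0.6568 = 1.234; Δt_3 = 1.234 × 46.6 = 57.50 years.
Total: 125.8 + 19.42 + 57.50 years.

Δt = 203 years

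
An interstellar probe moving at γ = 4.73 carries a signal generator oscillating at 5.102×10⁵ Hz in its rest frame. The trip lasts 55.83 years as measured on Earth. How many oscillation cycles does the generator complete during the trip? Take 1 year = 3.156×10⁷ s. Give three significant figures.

N = 1.90×10¹⁴

γ = 4.73
The oscillator's own cycle count is N = f × τ where τ is the proper time aboard the probe. τ = Δt/γ = 55.83/4.730 = 11.80 years = 3.725×10⁸ s.
N = 5.102×10⁵ × 3.725×10⁸ = 1.901×10¹⁴.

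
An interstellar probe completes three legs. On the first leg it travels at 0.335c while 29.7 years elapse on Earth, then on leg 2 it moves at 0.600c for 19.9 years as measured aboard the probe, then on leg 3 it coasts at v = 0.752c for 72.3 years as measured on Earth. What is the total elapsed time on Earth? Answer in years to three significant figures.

Leg 1: 29.7 years is already measured on Earth.
Leg 2: γ = 1/√(1 − 0.600²) = 5/4 = 1.250; Δt_2 = 1.250 × 19.9 = 24.88 years.
Leg 3: 72.3 years is already measured on Earth.
Total: 29.70 + 24.88 + 72.30 years.

Δt = 127 years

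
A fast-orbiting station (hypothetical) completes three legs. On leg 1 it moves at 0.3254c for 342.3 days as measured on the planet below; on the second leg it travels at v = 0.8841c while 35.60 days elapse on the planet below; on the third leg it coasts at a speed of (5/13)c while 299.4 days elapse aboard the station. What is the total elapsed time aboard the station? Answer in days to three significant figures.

Leg 1: γ = 1/√(1 − 0.3254²) = 1/√0.8941 = 1.058; τ_1 = 342.3/1.058 = 323.7 days.
Leg 2: γ = 1/√(1 − 0.8841²) = 1/√0.2184 = 2.140; τ_2 = 35.60/2.140 = 16.64 days.
Leg 3: 299.4 days is already measured aboard the station.
Total: 323.7 + 16.64 + 299.4 days.

τ = 640 days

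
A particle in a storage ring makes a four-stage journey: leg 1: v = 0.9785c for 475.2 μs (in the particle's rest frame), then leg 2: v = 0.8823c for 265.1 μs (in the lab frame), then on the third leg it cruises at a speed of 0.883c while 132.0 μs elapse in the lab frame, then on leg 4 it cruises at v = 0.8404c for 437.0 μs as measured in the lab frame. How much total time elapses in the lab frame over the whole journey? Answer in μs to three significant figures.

Leg 1: γ = 1/√(1 − 0.9785²) = 1/√0.04254 = 4.849; Δt_1 = 4.849 × 475.2 = 2304 μs.
Leg 2: 265.1 μs is already measured in the lab frame.
Leg 3: 132.0 μs is already measured in the lab frame.
Leg 4: 437.0 μs is already measured in the lab frame.
Total: 2304 + 265.1 + 132.0 + 437.0 μs.

Δt = 3140 μs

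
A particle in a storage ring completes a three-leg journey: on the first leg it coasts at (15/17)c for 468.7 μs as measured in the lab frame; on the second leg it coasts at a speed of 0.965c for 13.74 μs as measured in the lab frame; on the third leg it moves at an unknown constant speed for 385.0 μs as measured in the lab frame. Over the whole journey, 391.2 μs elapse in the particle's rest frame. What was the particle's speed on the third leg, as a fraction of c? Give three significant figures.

Leg 1: γ = 1/√(1 − (15/17)²) = 17/8 = 2.125; τ_1 = 468.7/2.125 = 220.6 μs.
Leg 2: γ = 1/√(1 − 0.965²) = 1/√0.06878 = 3.813; τ_2 = 13.74/3.813 = 3.603 μs.
Leg 3: speed unknown; τ_3 = 385.0/γ_3.
Total proper time: 220.6 + 3.603 + τ_3 = 391.2, so τ_3 = 391.2 − 224.2 = 167.0 μs.
γ_3 = 385.0/167.0 = 2.305; β = √(1 − 1/γ²) = √0.8118.

β = 0.901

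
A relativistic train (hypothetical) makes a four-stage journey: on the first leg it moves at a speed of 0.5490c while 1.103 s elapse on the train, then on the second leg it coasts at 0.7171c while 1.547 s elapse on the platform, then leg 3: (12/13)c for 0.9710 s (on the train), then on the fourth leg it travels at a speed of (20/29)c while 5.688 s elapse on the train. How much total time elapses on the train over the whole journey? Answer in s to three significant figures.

τ = 8.84 s

Leg 1: 1.103 s is already measured on the train.
Leg 2: γ = 1/√(1 − 0.7171²) = 1/√0.4858 = 1.435; τ_2 = 1.547/1.435 = 1.078 s.
Leg 3: 0.9710 s is already measured on the train.
Leg 4: 5.688 s is already measured on the train.
Total: 1.103 + 1.078 + 0.9710 + 5.688 s.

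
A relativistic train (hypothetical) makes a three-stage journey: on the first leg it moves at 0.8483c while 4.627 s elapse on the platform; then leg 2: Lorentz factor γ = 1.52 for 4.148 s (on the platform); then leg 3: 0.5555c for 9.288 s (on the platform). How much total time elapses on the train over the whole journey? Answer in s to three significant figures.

τ = 12.9 s

Leg 1: γ = 1/√(1 − 0.8483²) = 1/√0.2804 = 1.889; τ_1 = 4.627/1.889 = 2.450 s.
Leg 2: γ = 1.52; τ_2 = 4.148/1.520 = 2.729 s.
Leg 3: γ = 1/√(1 − 0.5555²) = 1/√0.6914 = 1.203; τ_3 = 9.288/1.203 = 7.723 s.
Total: 2.450 + 2.729 + 7.723 s.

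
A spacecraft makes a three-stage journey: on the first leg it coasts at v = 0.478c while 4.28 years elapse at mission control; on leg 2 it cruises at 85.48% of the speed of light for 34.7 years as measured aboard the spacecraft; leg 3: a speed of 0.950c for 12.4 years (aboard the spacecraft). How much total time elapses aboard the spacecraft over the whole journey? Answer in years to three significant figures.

τ = 50.9 years

Leg 1: γ = 1/√(1 − 0.478²) = 1/√0.7715 = 1.138; τ_1 = 4.28/1.138 = 3.759 years.
Leg 2: 34.7 years is already measured aboard the spacecraft.
Leg 3: 12.4 years is already measured aboard the spacecraft.
Total: 3.759 + 34.70 + 12.40 years.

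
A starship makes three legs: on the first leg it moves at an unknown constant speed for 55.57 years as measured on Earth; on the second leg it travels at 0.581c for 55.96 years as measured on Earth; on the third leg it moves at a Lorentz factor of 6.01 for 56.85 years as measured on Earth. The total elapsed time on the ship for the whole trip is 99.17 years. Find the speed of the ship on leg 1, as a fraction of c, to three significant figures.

β = 0.607

Leg 1: speed unknown; τ_1 = 55.57/γ_1.
Leg 2: γ = 1/√(1 − 0.581²) = 1/√0.6624 = 1.229; τ_2 = 55.96/1.229 = 45.55 years.
Leg 3: γ = 6.01; τ_3 = 56.85/6.010 = 9.459 years.
Total proper time: τ_1 + 45.55 + 9.459 = 99.17, so τ_1 = 99.17 − 55.01 = 44.16 years.
γ_1 = 55.57/44.16 = 1.258; β = √(1 − 1/γ²) = √0.3684.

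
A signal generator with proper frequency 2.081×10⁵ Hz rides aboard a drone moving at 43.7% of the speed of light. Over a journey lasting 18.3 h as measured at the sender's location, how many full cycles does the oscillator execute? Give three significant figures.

β = 0.437; γ = 1/√(1 − 0.437²) = 1/√0.8090 = 1.112
The oscillator's own cycle count is N = f × τ where τ is the proper time aboard the drone. τ = Δt/γ = 18.3/1.112 = 16.46 h = 5.926×10⁴ s.
N = 2.081×10⁵ × 5.926×10⁴ = 1.233×10¹⁰.

N = 1.23×10¹⁰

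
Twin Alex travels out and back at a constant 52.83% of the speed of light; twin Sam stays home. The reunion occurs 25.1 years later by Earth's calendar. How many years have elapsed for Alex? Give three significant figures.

β = 0.5283; γ = 1/√(1 − 0.5283²) = 1/√0.7209 = 1.178
Alex's clock measures proper time along the trip: τ = Δt/γ = 25.1/1.178 years.

τ = 21.3 years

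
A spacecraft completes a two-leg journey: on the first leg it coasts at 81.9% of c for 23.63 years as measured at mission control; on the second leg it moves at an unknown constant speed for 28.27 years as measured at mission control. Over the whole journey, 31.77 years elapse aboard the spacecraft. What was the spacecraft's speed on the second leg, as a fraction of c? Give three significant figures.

β = 0.765

Leg 1: β = 0.819; γ = 1/√(1 − 0.819²) = 1/√0.3292 = 1.743; τ_1 = 23.63/1.743 = 13.56 years.
Leg 2: speed unknown; τ_2 = 28.27/γ_2.
Total proper time: 13.56 + τ_2 = 31.77, so τ_2 = 31.77 − 13.56 = 18.21 years.
γ_2 = 28.27/18.21 = 1.552; β = √(1 − 1/γ²) = √0.5850.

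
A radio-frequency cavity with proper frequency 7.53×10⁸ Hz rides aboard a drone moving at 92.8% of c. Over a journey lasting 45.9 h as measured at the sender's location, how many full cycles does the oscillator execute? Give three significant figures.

N = 4.64×10¹³

β = 0.928; γ = 1/√(1 − 0.928²) = 1/√0.1388 = 2.684
The oscillator's own cycle count is N = f × τ where τ is the proper time aboard the drone. τ = Δt/γ = 45.9/2.684 = 17.10 h = 6.157×10⁴ s.
N = 7.53×10⁸ × 6.157×10⁴ = 4.636×10¹³.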